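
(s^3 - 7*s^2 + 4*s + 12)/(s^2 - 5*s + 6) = (s^2 - 5*s - 6)/(s - 3)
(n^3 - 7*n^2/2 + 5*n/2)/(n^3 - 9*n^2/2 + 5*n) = (n - 1)/(n - 2)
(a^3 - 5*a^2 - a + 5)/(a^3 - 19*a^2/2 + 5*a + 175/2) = 2*(a^2 - 1)/(2*a^2 - 9*a - 35)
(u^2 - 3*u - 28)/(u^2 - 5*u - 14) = (u + 4)/(u + 2)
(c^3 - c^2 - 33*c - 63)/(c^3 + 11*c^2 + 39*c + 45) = (c - 7)/(c + 5)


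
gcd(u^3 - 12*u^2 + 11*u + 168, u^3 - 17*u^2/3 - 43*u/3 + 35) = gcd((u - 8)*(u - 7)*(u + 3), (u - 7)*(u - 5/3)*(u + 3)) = u^2 - 4*u - 21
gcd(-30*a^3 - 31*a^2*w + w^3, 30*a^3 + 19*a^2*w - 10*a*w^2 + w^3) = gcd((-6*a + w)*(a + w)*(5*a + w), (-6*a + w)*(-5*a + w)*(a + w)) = -6*a^2 - 5*a*w + w^2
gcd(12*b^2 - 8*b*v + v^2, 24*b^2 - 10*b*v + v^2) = -6*b + v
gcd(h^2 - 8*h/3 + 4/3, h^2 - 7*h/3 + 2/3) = h - 2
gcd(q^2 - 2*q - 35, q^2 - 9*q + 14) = q - 7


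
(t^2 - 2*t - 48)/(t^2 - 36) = (t - 8)/(t - 6)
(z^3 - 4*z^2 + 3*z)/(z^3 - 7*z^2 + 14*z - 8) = z*(z - 3)/(z^2 - 6*z + 8)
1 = 1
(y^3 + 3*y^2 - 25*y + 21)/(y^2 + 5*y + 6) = (y^3 + 3*y^2 - 25*y + 21)/(y^2 + 5*y + 6)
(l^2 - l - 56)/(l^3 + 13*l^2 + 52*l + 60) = (l^2 - l - 56)/(l^3 + 13*l^2 + 52*l + 60)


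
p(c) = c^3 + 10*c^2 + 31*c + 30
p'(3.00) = 118.00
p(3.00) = 240.00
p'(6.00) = 259.00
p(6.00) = 792.00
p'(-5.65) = 13.77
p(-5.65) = -6.29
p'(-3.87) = -1.47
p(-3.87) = 1.84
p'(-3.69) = -1.95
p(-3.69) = 1.53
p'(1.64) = 71.87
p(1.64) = 112.15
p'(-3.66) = -2.01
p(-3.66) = 1.47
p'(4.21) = 168.37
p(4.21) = 412.37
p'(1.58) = 70.09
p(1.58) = 107.89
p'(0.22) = 35.55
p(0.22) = 37.31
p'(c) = 3*c^2 + 20*c + 31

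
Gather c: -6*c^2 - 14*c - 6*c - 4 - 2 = -6*c^2 - 20*c - 6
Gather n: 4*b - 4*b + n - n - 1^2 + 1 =0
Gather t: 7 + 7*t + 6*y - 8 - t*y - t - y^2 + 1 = t*(6 - y) - y^2 + 6*y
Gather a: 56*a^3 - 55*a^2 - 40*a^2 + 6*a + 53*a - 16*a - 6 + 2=56*a^3 - 95*a^2 + 43*a - 4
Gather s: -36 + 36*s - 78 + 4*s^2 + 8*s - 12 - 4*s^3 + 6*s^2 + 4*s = -4*s^3 + 10*s^2 + 48*s - 126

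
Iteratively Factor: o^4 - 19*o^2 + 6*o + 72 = (o + 2)*(o^3 - 2*o^2 - 15*o + 36) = (o + 2)*(o + 4)*(o^2 - 6*o + 9) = (o - 3)*(o + 2)*(o + 4)*(o - 3)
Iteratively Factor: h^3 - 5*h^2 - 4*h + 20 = (h + 2)*(h^2 - 7*h + 10) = (h - 2)*(h + 2)*(h - 5)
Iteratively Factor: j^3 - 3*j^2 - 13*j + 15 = (j - 1)*(j^2 - 2*j - 15) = (j - 5)*(j - 1)*(j + 3)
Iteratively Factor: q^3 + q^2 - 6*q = (q)*(q^2 + q - 6) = q*(q + 3)*(q - 2)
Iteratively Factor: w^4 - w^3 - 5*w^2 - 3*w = (w + 1)*(w^3 - 2*w^2 - 3*w) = (w - 3)*(w + 1)*(w^2 + w) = (w - 3)*(w + 1)^2*(w)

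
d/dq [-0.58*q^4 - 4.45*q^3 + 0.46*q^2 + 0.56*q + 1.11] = -2.32*q^3 - 13.35*q^2 + 0.92*q + 0.56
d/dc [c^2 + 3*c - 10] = 2*c + 3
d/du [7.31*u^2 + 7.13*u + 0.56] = 14.62*u + 7.13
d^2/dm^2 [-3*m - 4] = 0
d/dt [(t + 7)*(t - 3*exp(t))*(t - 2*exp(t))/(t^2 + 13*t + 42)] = (-5*t^2*exp(t) + t^2 + 12*t*exp(2*t) - 30*t*exp(t) + 12*t + 66*exp(2*t) - 30*exp(t))/(t^2 + 12*t + 36)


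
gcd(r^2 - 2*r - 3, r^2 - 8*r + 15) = r - 3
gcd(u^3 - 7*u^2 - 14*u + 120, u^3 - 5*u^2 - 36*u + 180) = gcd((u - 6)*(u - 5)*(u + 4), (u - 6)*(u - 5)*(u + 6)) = u^2 - 11*u + 30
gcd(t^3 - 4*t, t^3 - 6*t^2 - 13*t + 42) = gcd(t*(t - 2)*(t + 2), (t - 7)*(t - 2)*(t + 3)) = t - 2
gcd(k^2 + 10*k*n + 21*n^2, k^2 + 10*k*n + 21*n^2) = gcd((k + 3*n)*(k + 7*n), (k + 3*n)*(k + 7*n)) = k^2 + 10*k*n + 21*n^2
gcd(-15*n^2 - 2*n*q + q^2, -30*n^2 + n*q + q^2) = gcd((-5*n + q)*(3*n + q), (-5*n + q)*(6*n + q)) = -5*n + q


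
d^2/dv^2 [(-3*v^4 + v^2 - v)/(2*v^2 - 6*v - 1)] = 2*(-12*v^6 + 108*v^5 - 306*v^4 - 136*v^3 - 12*v^2 - 6*v + 7)/(8*v^6 - 72*v^5 + 204*v^4 - 144*v^3 - 102*v^2 - 18*v - 1)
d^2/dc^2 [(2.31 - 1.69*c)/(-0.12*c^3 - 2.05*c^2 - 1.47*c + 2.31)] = (0.146016*c^5 + 2.095272*c^4 + 4.51605799999999*c^3 - 55.069938*c^2 + 2.408868*c - 20.383902)/(0.001728*c^9 + 0.08856*c^8 + 1.576404*c^7 + 10.685053*c^6 + 15.901389*c^5 - 18.278694*c^4 - 36.669591*c^3 + 17.841978*c^2 + 23.532201*c - 12.326391)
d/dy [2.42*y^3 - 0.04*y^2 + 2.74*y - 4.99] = 7.26*y^2 - 0.08*y + 2.74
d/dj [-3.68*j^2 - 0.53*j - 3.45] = -7.36*j - 0.53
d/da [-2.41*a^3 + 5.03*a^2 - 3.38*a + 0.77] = -7.23*a^2 + 10.06*a - 3.38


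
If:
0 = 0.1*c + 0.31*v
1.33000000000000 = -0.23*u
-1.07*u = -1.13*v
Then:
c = 16.97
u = -5.78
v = -5.48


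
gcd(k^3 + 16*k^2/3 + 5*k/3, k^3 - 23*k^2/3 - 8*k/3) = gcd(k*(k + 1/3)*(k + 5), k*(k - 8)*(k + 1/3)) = k^2 + k/3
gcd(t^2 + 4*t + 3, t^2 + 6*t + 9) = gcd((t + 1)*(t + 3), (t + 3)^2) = t + 3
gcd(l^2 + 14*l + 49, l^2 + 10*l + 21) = l + 7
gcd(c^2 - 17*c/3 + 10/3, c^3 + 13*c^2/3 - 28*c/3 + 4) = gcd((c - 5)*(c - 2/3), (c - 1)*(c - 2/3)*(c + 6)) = c - 2/3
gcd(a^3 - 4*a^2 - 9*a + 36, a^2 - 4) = 1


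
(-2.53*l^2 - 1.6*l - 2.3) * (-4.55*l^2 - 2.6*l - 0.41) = 11.5115*l^4 + 13.858*l^3 + 15.6623*l^2 + 6.636*l + 0.943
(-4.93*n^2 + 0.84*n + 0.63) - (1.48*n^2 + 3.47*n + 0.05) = -6.41*n^2 - 2.63*n + 0.58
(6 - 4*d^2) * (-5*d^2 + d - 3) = 20*d^4 - 4*d^3 - 18*d^2 + 6*d - 18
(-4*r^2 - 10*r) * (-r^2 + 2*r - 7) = 4*r^4 + 2*r^3 + 8*r^2 + 70*r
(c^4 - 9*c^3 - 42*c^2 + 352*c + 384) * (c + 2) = c^5 - 7*c^4 - 60*c^3 + 268*c^2 + 1088*c + 768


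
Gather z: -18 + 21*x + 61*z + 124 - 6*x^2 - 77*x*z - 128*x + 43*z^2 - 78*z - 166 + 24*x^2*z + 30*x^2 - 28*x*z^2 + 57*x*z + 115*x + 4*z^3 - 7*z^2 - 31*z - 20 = 24*x^2 + 8*x + 4*z^3 + z^2*(36 - 28*x) + z*(24*x^2 - 20*x - 48) - 80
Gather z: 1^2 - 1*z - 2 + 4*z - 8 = 3*z - 9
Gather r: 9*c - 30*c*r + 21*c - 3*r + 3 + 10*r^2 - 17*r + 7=30*c + 10*r^2 + r*(-30*c - 20) + 10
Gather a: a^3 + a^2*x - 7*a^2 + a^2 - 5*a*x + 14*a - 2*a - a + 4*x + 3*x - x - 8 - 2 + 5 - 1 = a^3 + a^2*(x - 6) + a*(11 - 5*x) + 6*x - 6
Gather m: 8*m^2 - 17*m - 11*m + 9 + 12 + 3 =8*m^2 - 28*m + 24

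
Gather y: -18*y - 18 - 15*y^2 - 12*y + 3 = -15*y^2 - 30*y - 15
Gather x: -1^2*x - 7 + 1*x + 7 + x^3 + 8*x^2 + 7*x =x^3 + 8*x^2 + 7*x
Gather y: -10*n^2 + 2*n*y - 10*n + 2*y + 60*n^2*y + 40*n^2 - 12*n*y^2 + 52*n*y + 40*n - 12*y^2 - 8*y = 30*n^2 + 30*n + y^2*(-12*n - 12) + y*(60*n^2 + 54*n - 6)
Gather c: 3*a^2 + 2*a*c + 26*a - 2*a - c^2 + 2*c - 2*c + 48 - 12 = 3*a^2 + 2*a*c + 24*a - c^2 + 36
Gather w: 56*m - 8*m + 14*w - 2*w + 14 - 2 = 48*m + 12*w + 12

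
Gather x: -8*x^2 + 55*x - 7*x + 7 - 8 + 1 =-8*x^2 + 48*x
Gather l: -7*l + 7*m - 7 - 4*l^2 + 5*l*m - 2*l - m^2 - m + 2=-4*l^2 + l*(5*m - 9) - m^2 + 6*m - 5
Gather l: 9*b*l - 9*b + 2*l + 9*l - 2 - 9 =-9*b + l*(9*b + 11) - 11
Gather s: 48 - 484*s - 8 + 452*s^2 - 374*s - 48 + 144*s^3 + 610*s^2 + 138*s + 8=144*s^3 + 1062*s^2 - 720*s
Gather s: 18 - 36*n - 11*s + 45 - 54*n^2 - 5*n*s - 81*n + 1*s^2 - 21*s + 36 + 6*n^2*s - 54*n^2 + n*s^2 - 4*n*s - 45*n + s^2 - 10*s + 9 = -108*n^2 - 162*n + s^2*(n + 2) + s*(6*n^2 - 9*n - 42) + 108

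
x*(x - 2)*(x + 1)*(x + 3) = x^4 + 2*x^3 - 5*x^2 - 6*x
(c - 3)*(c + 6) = c^2 + 3*c - 18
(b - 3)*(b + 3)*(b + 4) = b^3 + 4*b^2 - 9*b - 36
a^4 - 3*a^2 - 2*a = a*(a - 2)*(a + 1)^2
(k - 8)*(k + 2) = k^2 - 6*k - 16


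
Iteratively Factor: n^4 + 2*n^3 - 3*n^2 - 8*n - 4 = (n + 2)*(n^3 - 3*n - 2) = (n + 1)*(n + 2)*(n^2 - n - 2) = (n - 2)*(n + 1)*(n + 2)*(n + 1)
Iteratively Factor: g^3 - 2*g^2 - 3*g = (g - 3)*(g^2 + g) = (g - 3)*(g + 1)*(g)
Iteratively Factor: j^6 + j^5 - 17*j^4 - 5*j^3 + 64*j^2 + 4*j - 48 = (j + 4)*(j^5 - 3*j^4 - 5*j^3 + 15*j^2 + 4*j - 12) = (j - 3)*(j + 4)*(j^4 - 5*j^2 + 4) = (j - 3)*(j + 1)*(j + 4)*(j^3 - j^2 - 4*j + 4) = (j - 3)*(j - 2)*(j + 1)*(j + 4)*(j^2 + j - 2) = (j - 3)*(j - 2)*(j - 1)*(j + 1)*(j + 4)*(j + 2)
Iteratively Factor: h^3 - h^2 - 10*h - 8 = (h - 4)*(h^2 + 3*h + 2) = (h - 4)*(h + 1)*(h + 2)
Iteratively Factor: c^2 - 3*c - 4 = (c + 1)*(c - 4)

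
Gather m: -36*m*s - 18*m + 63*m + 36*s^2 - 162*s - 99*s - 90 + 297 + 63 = m*(45 - 36*s) + 36*s^2 - 261*s + 270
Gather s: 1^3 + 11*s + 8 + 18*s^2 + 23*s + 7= 18*s^2 + 34*s + 16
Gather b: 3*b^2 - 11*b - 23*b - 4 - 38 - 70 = 3*b^2 - 34*b - 112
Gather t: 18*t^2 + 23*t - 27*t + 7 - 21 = 18*t^2 - 4*t - 14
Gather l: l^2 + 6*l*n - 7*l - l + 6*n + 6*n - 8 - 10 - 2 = l^2 + l*(6*n - 8) + 12*n - 20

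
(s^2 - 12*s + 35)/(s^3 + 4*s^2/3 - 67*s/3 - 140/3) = 3*(s - 7)/(3*s^2 + 19*s + 28)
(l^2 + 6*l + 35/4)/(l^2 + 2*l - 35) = (l^2 + 6*l + 35/4)/(l^2 + 2*l - 35)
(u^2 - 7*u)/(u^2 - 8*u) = (u - 7)/(u - 8)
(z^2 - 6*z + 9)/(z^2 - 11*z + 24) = (z - 3)/(z - 8)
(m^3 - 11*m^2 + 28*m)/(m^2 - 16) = m*(m - 7)/(m + 4)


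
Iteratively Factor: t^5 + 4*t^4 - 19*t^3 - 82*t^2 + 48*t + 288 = (t - 4)*(t^4 + 8*t^3 + 13*t^2 - 30*t - 72) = (t - 4)*(t + 3)*(t^3 + 5*t^2 - 2*t - 24) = (t - 4)*(t + 3)*(t + 4)*(t^2 + t - 6) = (t - 4)*(t + 3)^2*(t + 4)*(t - 2)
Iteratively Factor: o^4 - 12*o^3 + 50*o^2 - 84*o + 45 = (o - 5)*(o^3 - 7*o^2 + 15*o - 9) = (o - 5)*(o - 3)*(o^2 - 4*o + 3) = (o - 5)*(o - 3)*(o - 1)*(o - 3)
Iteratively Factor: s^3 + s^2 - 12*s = (s - 3)*(s^2 + 4*s) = s*(s - 3)*(s + 4)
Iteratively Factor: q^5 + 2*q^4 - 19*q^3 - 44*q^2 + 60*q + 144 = (q + 3)*(q^4 - q^3 - 16*q^2 + 4*q + 48) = (q + 2)*(q + 3)*(q^3 - 3*q^2 - 10*q + 24) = (q - 4)*(q + 2)*(q + 3)*(q^2 + q - 6) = (q - 4)*(q - 2)*(q + 2)*(q + 3)*(q + 3)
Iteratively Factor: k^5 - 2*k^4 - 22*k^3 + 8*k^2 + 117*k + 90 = (k + 2)*(k^4 - 4*k^3 - 14*k^2 + 36*k + 45) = (k + 2)*(k + 3)*(k^3 - 7*k^2 + 7*k + 15) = (k + 1)*(k + 2)*(k + 3)*(k^2 - 8*k + 15) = (k - 3)*(k + 1)*(k + 2)*(k + 3)*(k - 5)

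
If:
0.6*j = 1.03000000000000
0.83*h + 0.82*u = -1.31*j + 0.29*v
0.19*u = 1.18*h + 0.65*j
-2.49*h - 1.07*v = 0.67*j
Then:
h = -1.12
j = 1.72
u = -1.07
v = 1.53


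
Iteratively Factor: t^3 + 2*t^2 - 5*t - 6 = (t + 1)*(t^2 + t - 6) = (t + 1)*(t + 3)*(t - 2)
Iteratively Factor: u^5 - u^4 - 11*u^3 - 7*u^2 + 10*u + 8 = (u + 1)*(u^4 - 2*u^3 - 9*u^2 + 2*u + 8) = (u - 4)*(u + 1)*(u^3 + 2*u^2 - u - 2) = (u - 4)*(u + 1)*(u + 2)*(u^2 - 1) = (u - 4)*(u - 1)*(u + 1)*(u + 2)*(u + 1)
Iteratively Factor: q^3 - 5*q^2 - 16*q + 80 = (q - 4)*(q^2 - q - 20) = (q - 4)*(q + 4)*(q - 5)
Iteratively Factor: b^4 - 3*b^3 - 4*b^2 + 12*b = (b + 2)*(b^3 - 5*b^2 + 6*b) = (b - 3)*(b + 2)*(b^2 - 2*b) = b*(b - 3)*(b + 2)*(b - 2)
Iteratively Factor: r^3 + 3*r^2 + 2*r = (r + 2)*(r^2 + r) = r*(r + 2)*(r + 1)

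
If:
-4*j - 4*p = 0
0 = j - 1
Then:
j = 1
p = -1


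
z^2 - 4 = (z - 2)*(z + 2)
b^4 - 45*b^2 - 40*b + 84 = (b - 7)*(b - 1)*(b + 2)*(b + 6)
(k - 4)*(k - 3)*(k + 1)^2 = k^4 - 5*k^3 - k^2 + 17*k + 12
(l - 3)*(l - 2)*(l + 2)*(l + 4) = l^4 + l^3 - 16*l^2 - 4*l + 48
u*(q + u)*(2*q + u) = 2*q^2*u + 3*q*u^2 + u^3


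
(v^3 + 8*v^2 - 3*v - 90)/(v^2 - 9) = (v^2 + 11*v + 30)/(v + 3)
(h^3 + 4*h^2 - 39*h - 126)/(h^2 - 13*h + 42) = (h^2 + 10*h + 21)/(h - 7)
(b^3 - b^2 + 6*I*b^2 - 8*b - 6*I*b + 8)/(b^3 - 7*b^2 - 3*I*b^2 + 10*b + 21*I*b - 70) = (b^2 + b*(-1 + 4*I) - 4*I)/(b^2 - b*(7 + 5*I) + 35*I)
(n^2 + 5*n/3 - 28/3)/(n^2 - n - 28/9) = 3*(n + 4)/(3*n + 4)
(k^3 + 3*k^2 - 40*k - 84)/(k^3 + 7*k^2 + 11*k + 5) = (k^3 + 3*k^2 - 40*k - 84)/(k^3 + 7*k^2 + 11*k + 5)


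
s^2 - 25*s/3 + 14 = (s - 6)*(s - 7/3)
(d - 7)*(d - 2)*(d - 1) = d^3 - 10*d^2 + 23*d - 14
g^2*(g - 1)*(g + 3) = g^4 + 2*g^3 - 3*g^2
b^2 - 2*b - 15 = (b - 5)*(b + 3)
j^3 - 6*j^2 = j^2*(j - 6)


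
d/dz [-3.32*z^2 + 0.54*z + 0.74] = 0.54 - 6.64*z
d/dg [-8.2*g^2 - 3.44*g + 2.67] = -16.4*g - 3.44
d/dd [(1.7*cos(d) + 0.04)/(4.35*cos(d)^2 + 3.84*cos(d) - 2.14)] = (7.395*cos(d)^2 + 0.348*cos(d) + 3.7916)*sin(d)/(18.9225*cos(d)^4 + 33.408*cos(d)^3 - 3.8724*cos(d)^2 - 16.4352*cos(d) + 4.5796)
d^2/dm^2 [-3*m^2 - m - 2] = -6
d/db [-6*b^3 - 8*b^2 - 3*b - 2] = -18*b^2 - 16*b - 3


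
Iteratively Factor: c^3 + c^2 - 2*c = (c + 2)*(c^2 - c) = c*(c + 2)*(c - 1)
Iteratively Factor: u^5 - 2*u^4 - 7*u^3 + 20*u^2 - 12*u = (u - 2)*(u^4 - 7*u^2 + 6*u) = u*(u - 2)*(u^3 - 7*u + 6) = u*(u - 2)^2*(u^2 + 2*u - 3) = u*(u - 2)^2*(u + 3)*(u - 1)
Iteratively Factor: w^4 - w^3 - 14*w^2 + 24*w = (w)*(w^3 - w^2 - 14*w + 24) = w*(w - 3)*(w^2 + 2*w - 8) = w*(w - 3)*(w + 4)*(w - 2)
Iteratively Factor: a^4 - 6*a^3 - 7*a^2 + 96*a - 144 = (a - 3)*(a^3 - 3*a^2 - 16*a + 48) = (a - 4)*(a - 3)*(a^2 + a - 12) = (a - 4)*(a - 3)^2*(a + 4)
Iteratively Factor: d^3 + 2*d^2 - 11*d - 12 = (d - 3)*(d^2 + 5*d + 4) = (d - 3)*(d + 1)*(d + 4)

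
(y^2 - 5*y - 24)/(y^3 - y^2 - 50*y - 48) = (y + 3)/(y^2 + 7*y + 6)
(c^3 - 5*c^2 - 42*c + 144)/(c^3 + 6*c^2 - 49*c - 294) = (c^2 - 11*c + 24)/(c^2 - 49)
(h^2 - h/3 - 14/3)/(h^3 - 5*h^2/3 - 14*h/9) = 3*(h + 2)/(h*(3*h + 2))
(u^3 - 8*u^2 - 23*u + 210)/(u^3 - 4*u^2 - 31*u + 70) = (u - 6)/(u - 2)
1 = 1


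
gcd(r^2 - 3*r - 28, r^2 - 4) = 1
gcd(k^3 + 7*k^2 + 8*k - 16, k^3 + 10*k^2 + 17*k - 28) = k^2 + 3*k - 4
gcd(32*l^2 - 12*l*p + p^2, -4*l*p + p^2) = -4*l + p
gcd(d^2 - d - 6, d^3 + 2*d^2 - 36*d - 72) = d + 2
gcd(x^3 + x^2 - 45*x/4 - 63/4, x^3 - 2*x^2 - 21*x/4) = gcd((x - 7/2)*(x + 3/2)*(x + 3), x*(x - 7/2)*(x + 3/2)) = x^2 - 2*x - 21/4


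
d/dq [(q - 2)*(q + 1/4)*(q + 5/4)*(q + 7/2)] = 4*q^3 + 9*q^2 - 71*q/8 - 321/32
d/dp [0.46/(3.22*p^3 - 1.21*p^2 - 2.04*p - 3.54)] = (-4.4436*p^2 + 1.1132*p + 0.9384)/(-3.22*p^3 + 1.21*p^2 + 2.04*p + 3.54)^2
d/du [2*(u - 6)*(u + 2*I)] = 4*u - 12 + 4*I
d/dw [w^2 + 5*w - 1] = 2*w + 5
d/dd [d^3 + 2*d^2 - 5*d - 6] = 3*d^2 + 4*d - 5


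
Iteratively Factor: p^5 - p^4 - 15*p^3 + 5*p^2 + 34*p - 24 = (p + 3)*(p^4 - 4*p^3 - 3*p^2 + 14*p - 8) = (p - 4)*(p + 3)*(p^3 - 3*p + 2) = (p - 4)*(p - 1)*(p + 3)*(p^2 + p - 2) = (p - 4)*(p - 1)*(p + 2)*(p + 3)*(p - 1)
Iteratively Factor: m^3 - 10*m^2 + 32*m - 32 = (m - 4)*(m^2 - 6*m + 8) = (m - 4)*(m - 2)*(m - 4)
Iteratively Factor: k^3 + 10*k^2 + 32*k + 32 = (k + 4)*(k^2 + 6*k + 8) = (k + 2)*(k + 4)*(k + 4)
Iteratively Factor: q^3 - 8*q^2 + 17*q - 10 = (q - 1)*(q^2 - 7*q + 10) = (q - 2)*(q - 1)*(q - 5)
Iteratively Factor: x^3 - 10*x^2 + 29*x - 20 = (x - 1)*(x^2 - 9*x + 20) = (x - 5)*(x - 1)*(x - 4)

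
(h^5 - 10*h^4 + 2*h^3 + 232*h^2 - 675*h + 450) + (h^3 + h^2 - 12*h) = h^5 - 10*h^4 + 3*h^3 + 233*h^2 - 687*h + 450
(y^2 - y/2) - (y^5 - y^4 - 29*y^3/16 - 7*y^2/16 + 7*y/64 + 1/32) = -y^5 + y^4 + 29*y^3/16 + 23*y^2/16 - 39*y/64 - 1/32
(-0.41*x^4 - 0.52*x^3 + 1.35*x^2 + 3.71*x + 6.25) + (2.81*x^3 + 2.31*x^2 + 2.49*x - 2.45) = -0.41*x^4 + 2.29*x^3 + 3.66*x^2 + 6.2*x + 3.8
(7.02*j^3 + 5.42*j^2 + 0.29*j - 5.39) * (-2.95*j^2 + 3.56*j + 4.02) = -20.709*j^5 + 9.0022*j^4 + 46.6601*j^3 + 38.7213*j^2 - 18.0226*j - 21.6678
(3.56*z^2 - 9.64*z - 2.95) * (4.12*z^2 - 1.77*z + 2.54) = 14.6672*z^4 - 46.018*z^3 + 13.9512*z^2 - 19.2641*z - 7.493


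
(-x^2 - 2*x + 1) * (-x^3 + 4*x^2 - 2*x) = x^5 - 2*x^4 - 7*x^3 + 8*x^2 - 2*x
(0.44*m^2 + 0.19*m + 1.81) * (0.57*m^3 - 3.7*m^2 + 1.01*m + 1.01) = 0.2508*m^5 - 1.5197*m^4 + 0.7731*m^3 - 6.0607*m^2 + 2.02*m + 1.8281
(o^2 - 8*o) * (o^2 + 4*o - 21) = o^4 - 4*o^3 - 53*o^2 + 168*o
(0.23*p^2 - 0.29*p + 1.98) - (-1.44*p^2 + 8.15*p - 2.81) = 1.67*p^2 - 8.44*p + 4.79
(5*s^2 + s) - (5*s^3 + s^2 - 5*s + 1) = -5*s^3 + 4*s^2 + 6*s - 1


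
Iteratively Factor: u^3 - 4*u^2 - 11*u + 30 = (u + 3)*(u^2 - 7*u + 10) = (u - 2)*(u + 3)*(u - 5)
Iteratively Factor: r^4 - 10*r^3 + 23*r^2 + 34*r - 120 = (r - 3)*(r^3 - 7*r^2 + 2*r + 40) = (r - 3)*(r + 2)*(r^2 - 9*r + 20) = (r - 4)*(r - 3)*(r + 2)*(r - 5)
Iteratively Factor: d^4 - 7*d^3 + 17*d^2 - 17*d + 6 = (d - 1)*(d^3 - 6*d^2 + 11*d - 6) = (d - 2)*(d - 1)*(d^2 - 4*d + 3) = (d - 3)*(d - 2)*(d - 1)*(d - 1)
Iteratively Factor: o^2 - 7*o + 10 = (o - 5)*(o - 2)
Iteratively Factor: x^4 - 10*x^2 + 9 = (x + 3)*(x^3 - 3*x^2 - x + 3) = (x - 3)*(x + 3)*(x^2 - 1) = (x - 3)*(x - 1)*(x + 3)*(x + 1)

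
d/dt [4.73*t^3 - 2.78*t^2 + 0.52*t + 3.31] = 14.19*t^2 - 5.56*t + 0.52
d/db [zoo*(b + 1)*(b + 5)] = zoo*(b + 3)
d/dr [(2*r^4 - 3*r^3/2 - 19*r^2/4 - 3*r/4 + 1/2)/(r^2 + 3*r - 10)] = (8*r^3 + 65*r^2 + 50*r + 3)/(2*(r^2 + 10*r + 25))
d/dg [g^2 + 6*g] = 2*g + 6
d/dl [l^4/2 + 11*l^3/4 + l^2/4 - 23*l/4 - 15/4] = 2*l^3 + 33*l^2/4 + l/2 - 23/4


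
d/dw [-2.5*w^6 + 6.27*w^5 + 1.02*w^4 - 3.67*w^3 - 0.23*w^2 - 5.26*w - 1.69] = -15.0*w^5 + 31.35*w^4 + 4.08*w^3 - 11.01*w^2 - 0.46*w - 5.26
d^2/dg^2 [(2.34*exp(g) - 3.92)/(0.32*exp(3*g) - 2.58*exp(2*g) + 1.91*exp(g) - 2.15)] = (0.958464*exp(6*g) - 9.40838399999999*exp(5*g) + 45.455016*exp(4*g) - 76.704148*exp(3*g) - 44.201592*exp(2*g) + 82.285618*exp(g) - 5.28083)*exp(g)/(0.032768*exp(9*g) - 0.792576*exp(8*g) + 6.976896*exp(7*g) - 27.295368*exp(6*g) + 52.293588*exp(5*g) - 79.054554*exp(4*g) + 74.974091*exp(3*g) - 59.308395*exp(2*g) + 26.486925*exp(g) - 9.938375)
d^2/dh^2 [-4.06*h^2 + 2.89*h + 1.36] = -8.12000000000000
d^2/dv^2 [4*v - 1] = 0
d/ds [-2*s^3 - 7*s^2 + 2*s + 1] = -6*s^2 - 14*s + 2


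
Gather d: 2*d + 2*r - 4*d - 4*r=-2*d - 2*r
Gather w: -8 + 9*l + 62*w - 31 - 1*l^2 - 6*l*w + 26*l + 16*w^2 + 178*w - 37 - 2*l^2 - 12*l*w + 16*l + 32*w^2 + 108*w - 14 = -3*l^2 + 51*l + 48*w^2 + w*(348 - 18*l) - 90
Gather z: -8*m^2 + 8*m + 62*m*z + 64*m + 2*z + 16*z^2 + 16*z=-8*m^2 + 72*m + 16*z^2 + z*(62*m + 18)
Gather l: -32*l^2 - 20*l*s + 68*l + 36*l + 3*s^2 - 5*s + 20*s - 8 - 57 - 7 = -32*l^2 + l*(104 - 20*s) + 3*s^2 + 15*s - 72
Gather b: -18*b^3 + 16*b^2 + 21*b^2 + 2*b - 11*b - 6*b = -18*b^3 + 37*b^2 - 15*b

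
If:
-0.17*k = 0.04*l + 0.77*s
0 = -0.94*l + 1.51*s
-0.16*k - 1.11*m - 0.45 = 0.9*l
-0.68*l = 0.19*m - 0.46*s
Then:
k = -0.73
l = 0.24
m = -0.49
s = 0.15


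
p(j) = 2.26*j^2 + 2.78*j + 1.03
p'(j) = 4.52*j + 2.78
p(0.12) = 1.40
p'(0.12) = 3.32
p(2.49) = 21.96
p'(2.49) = 14.03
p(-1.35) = 1.40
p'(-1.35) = -3.32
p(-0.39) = 0.29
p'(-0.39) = 1.02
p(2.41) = 20.86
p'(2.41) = 13.67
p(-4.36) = 31.87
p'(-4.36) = -16.93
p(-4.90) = 41.67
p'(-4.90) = -19.37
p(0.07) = 1.24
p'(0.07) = 3.10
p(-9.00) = 159.07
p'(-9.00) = -37.90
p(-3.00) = 13.03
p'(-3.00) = -10.78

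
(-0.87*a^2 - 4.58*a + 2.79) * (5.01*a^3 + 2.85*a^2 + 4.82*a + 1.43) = -4.3587*a^5 - 25.4253*a^4 - 3.2685*a^3 - 15.3682*a^2 + 6.8984*a + 3.9897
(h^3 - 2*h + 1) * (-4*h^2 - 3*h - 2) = -4*h^5 - 3*h^4 + 6*h^3 + 2*h^2 + h - 2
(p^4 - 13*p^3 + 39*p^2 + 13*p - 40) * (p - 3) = p^5 - 16*p^4 + 78*p^3 - 104*p^2 - 79*p + 120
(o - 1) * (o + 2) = o^2 + o - 2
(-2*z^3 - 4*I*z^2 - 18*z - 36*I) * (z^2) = -2*z^5 - 4*I*z^4 - 18*z^3 - 36*I*z^2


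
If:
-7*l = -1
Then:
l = 1/7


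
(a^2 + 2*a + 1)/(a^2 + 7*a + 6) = (a + 1)/(a + 6)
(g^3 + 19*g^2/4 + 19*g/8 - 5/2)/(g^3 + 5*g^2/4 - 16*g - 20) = (g - 1/2)/(g - 4)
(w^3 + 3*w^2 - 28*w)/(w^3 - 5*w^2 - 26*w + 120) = w*(w + 7)/(w^2 - w - 30)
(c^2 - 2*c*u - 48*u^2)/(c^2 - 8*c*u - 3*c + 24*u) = (c + 6*u)/(c - 3)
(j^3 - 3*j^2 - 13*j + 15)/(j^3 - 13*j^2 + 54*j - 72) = (j^3 - 3*j^2 - 13*j + 15)/(j^3 - 13*j^2 + 54*j - 72)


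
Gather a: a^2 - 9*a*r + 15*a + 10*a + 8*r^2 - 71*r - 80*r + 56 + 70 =a^2 + a*(25 - 9*r) + 8*r^2 - 151*r + 126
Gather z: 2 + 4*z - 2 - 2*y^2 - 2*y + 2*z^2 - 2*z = -2*y^2 - 2*y + 2*z^2 + 2*z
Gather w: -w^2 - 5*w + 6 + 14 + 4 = -w^2 - 5*w + 24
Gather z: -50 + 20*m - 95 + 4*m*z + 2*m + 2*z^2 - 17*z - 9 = 22*m + 2*z^2 + z*(4*m - 17) - 154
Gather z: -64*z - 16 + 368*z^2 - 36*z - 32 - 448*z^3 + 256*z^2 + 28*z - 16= -448*z^3 + 624*z^2 - 72*z - 64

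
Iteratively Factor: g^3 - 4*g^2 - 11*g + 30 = (g - 5)*(g^2 + g - 6) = (g - 5)*(g - 2)*(g + 3)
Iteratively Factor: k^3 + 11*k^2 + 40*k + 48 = (k + 4)*(k^2 + 7*k + 12) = (k + 4)^2*(k + 3)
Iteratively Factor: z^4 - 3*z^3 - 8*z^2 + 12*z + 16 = (z + 1)*(z^3 - 4*z^2 - 4*z + 16) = (z + 1)*(z + 2)*(z^2 - 6*z + 8) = (z - 4)*(z + 1)*(z + 2)*(z - 2)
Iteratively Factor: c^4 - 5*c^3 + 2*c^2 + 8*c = (c - 2)*(c^3 - 3*c^2 - 4*c) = (c - 4)*(c - 2)*(c^2 + c) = (c - 4)*(c - 2)*(c + 1)*(c)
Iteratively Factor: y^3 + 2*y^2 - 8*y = (y + 4)*(y^2 - 2*y) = (y - 2)*(y + 4)*(y)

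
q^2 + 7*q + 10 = (q + 2)*(q + 5)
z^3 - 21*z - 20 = (z - 5)*(z + 1)*(z + 4)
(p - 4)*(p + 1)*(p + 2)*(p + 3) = p^4 + 2*p^3 - 13*p^2 - 38*p - 24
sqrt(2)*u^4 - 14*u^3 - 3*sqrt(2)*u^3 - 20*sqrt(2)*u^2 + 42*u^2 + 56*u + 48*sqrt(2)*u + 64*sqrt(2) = (u - 4)*(u - 8*sqrt(2))*(u + sqrt(2))*(sqrt(2)*u + sqrt(2))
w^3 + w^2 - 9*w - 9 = (w - 3)*(w + 1)*(w + 3)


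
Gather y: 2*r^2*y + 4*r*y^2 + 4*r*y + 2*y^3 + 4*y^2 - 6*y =2*y^3 + y^2*(4*r + 4) + y*(2*r^2 + 4*r - 6)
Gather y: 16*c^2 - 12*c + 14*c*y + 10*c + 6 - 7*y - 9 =16*c^2 - 2*c + y*(14*c - 7) - 3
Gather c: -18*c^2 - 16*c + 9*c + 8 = -18*c^2 - 7*c + 8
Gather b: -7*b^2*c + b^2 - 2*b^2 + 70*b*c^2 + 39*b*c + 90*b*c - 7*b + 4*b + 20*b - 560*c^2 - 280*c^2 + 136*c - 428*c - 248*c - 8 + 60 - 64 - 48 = b^2*(-7*c - 1) + b*(70*c^2 + 129*c + 17) - 840*c^2 - 540*c - 60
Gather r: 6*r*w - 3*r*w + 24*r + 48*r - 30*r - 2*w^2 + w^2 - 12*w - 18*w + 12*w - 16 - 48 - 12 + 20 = r*(3*w + 42) - w^2 - 18*w - 56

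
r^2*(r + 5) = r^3 + 5*r^2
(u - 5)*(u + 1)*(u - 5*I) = u^3 - 4*u^2 - 5*I*u^2 - 5*u + 20*I*u + 25*I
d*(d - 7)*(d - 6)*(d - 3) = d^4 - 16*d^3 + 81*d^2 - 126*d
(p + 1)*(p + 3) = p^2 + 4*p + 3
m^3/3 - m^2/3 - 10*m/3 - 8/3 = (m/3 + 1/3)*(m - 4)*(m + 2)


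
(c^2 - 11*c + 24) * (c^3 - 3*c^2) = c^5 - 14*c^4 + 57*c^3 - 72*c^2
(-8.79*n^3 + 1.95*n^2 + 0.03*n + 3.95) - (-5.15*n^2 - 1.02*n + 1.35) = -8.79*n^3 + 7.1*n^2 + 1.05*n + 2.6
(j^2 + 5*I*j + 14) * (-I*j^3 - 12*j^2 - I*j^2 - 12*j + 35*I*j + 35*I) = -I*j^5 - 7*j^4 - I*j^4 - 7*j^3 - 39*I*j^3 - 343*j^2 - 39*I*j^2 - 343*j + 490*I*j + 490*I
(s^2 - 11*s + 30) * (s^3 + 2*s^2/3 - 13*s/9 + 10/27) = s^5 - 31*s^4/3 + 191*s^3/9 + 979*s^2/27 - 1280*s/27 + 100/9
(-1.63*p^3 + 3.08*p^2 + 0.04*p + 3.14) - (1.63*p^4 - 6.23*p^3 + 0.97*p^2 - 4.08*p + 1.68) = -1.63*p^4 + 4.6*p^3 + 2.11*p^2 + 4.12*p + 1.46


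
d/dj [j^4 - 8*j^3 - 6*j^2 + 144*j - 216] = 4*j^3 - 24*j^2 - 12*j + 144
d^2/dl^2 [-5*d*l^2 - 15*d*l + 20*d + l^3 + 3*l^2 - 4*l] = -10*d + 6*l + 6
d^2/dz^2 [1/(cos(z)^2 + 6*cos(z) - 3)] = 2*(-2*sin(z)^4 + 9*sin(z)^2*cos(z) + 25*sin(z)^2 + 16)/(cos(z)^2 + 6*cos(z) - 3)^3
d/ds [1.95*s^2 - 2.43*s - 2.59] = 3.9*s - 2.43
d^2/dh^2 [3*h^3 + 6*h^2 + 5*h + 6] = 18*h + 12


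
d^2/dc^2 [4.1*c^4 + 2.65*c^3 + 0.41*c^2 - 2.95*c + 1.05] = 49.2*c^2 + 15.9*c + 0.82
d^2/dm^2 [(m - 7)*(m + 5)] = 2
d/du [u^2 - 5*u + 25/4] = 2*u - 5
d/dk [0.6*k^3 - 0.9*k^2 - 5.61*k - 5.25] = 1.8*k^2 - 1.8*k - 5.61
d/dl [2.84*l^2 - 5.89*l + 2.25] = 5.68*l - 5.89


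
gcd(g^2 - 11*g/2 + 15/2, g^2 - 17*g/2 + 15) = g - 5/2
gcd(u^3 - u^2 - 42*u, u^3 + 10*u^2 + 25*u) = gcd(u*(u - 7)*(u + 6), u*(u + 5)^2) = u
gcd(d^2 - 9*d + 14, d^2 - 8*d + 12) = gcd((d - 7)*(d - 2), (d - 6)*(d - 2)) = d - 2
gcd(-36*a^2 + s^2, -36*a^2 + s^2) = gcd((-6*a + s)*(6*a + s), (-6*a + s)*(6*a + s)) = -36*a^2 + s^2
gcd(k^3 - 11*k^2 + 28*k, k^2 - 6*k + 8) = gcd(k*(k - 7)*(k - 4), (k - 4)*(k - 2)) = k - 4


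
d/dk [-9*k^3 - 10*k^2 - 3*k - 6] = -27*k^2 - 20*k - 3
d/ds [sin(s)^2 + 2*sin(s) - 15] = 2*(sin(s) + 1)*cos(s)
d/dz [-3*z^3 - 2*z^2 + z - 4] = -9*z^2 - 4*z + 1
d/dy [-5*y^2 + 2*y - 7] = 2 - 10*y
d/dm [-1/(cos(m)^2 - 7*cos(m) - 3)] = (7 - 2*cos(m))*sin(m)/(sin(m)^2 + 7*cos(m) + 2)^2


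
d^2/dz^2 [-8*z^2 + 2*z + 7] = -16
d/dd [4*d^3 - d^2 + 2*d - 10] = 12*d^2 - 2*d + 2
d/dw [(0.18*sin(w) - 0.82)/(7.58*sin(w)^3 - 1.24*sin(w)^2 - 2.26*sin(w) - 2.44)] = (-2.7288*sin(w)^3 + 18.87*sin(w)^2 - 2.0336*sin(w) - 2.2924)*cos(w)/(57.4564*sin(w)^6 - 18.7984*sin(w)^5 - 32.724*sin(w)^4 - 31.3856*sin(w)^3 + 11.1588*sin(w)^2 + 11.0288*sin(w) + 5.9536)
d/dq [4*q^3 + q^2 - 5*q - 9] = 12*q^2 + 2*q - 5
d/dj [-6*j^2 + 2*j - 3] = 2 - 12*j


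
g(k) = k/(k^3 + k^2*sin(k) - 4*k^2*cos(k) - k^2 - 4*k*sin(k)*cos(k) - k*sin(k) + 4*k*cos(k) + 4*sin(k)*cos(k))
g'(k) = k*(-4*k^2*sin(k) - k^2*cos(k) - 3*k^2 - 4*k*sin(k)^2 + 2*k*sin(k) + 4*k*cos(k)^2 + 9*k*cos(k) + 2*k + 4*sin(k)^2 + 4*sin(k)*cos(k) + sin(k) - 4*cos(k)^2 - 4*cos(k))/(k^3 + k^2*sin(k) - 4*k^2*cos(k) - k^2 - 4*k*sin(k)*cos(k) - k*sin(k) + 4*k*cos(k) + 4*sin(k)*cos(k))^2 + 1/(k^3 + k^2*sin(k) - 4*k^2*cos(k) - k^2 - 4*k*sin(k)*cos(k) - k*sin(k) + 4*k*cos(k) + 4*sin(k)*cos(k)) = (-4*k^3*sin(k) - k^3*cos(k) - 2*k^3 + 3*k^2*sin(k) + 5*k^2*cos(k) + 4*k^2*cos(2*k) + k^2 - 4*k*cos(2*k) + 2*sin(2*k))/((k - 1)^2*(k + sin(k))^2*(k - 4*cos(k))^2)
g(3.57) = 0.06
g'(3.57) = -0.00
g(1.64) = 0.51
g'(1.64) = -1.98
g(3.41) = 0.06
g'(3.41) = -0.01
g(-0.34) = 0.09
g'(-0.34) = 0.06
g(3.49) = 0.06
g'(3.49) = -0.01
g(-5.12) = 0.03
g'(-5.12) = 0.03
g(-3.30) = -0.38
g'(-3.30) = 0.97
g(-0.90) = 0.08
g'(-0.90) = -0.02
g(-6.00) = 0.02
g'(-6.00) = 0.01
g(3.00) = 0.07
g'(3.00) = -0.03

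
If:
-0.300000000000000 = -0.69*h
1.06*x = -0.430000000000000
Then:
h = 0.43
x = -0.41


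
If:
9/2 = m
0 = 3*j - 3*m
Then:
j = 9/2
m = 9/2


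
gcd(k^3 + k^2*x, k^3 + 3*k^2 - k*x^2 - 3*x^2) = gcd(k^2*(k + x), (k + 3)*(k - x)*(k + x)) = k + x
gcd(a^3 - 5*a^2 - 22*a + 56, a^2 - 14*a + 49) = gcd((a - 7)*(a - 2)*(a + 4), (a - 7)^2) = a - 7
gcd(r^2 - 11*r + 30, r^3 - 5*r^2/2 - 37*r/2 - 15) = r - 6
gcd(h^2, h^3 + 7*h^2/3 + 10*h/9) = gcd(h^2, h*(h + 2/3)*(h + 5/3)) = h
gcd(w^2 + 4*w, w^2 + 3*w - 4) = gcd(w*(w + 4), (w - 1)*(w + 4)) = w + 4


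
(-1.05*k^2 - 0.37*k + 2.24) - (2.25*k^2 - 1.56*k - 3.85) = -3.3*k^2 + 1.19*k + 6.09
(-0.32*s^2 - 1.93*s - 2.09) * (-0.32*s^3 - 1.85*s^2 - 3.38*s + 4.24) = 0.1024*s^5 + 1.2096*s^4 + 5.3209*s^3 + 9.0331*s^2 - 1.119*s - 8.8616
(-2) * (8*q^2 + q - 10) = -16*q^2 - 2*q + 20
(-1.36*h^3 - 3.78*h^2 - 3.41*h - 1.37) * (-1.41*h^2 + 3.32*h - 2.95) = 1.9176*h^5 + 0.8146*h^4 - 3.7295*h^3 + 1.7615*h^2 + 5.5111*h + 4.0415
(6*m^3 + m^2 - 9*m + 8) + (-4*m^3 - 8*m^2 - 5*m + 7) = 2*m^3 - 7*m^2 - 14*m + 15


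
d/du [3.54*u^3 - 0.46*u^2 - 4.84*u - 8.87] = 10.62*u^2 - 0.92*u - 4.84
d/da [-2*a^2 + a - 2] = 1 - 4*a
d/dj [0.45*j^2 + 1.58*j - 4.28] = 0.9*j + 1.58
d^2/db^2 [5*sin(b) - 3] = -5*sin(b)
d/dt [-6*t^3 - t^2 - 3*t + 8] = -18*t^2 - 2*t - 3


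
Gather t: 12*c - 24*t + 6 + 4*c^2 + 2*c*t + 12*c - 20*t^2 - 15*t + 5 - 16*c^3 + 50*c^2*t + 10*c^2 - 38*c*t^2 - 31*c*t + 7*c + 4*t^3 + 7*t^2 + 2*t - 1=-16*c^3 + 14*c^2 + 31*c + 4*t^3 + t^2*(-38*c - 13) + t*(50*c^2 - 29*c - 37) + 10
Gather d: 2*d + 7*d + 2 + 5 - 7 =9*d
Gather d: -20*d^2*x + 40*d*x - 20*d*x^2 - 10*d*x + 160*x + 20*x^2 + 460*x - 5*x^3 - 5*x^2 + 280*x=-20*d^2*x + d*(-20*x^2 + 30*x) - 5*x^3 + 15*x^2 + 900*x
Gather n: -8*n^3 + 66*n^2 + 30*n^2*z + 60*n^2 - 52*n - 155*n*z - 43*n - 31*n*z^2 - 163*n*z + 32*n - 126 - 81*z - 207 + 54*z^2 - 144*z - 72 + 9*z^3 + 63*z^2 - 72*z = -8*n^3 + n^2*(30*z + 126) + n*(-31*z^2 - 318*z - 63) + 9*z^3 + 117*z^2 - 297*z - 405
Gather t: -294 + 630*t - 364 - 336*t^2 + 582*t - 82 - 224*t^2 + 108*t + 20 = -560*t^2 + 1320*t - 720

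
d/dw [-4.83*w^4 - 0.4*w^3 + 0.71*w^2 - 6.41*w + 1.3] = -19.32*w^3 - 1.2*w^2 + 1.42*w - 6.41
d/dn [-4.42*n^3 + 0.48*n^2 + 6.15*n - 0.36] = -13.26*n^2 + 0.96*n + 6.15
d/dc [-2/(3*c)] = 2/(3*c^2)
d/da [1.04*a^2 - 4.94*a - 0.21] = 2.08*a - 4.94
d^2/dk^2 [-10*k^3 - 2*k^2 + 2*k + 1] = -60*k - 4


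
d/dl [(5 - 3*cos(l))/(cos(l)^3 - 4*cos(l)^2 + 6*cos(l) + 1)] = 16*(-6*cos(l)^3 + 27*cos(l)^2 - 40*cos(l) + 33)*sin(l)/(16*sin(l)^2 + 27*cos(l) + cos(3*l) - 12)^2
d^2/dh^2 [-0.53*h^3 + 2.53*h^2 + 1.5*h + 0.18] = 5.06 - 3.18*h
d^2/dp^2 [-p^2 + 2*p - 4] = -2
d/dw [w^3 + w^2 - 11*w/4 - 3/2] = 3*w^2 + 2*w - 11/4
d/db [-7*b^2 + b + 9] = 1 - 14*b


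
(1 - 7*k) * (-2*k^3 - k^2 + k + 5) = 14*k^4 + 5*k^3 - 8*k^2 - 34*k + 5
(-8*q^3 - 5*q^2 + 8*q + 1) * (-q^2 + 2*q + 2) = 8*q^5 - 11*q^4 - 34*q^3 + 5*q^2 + 18*q + 2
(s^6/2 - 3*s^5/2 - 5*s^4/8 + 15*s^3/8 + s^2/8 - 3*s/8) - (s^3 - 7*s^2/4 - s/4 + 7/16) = s^6/2 - 3*s^5/2 - 5*s^4/8 + 7*s^3/8 + 15*s^2/8 - s/8 - 7/16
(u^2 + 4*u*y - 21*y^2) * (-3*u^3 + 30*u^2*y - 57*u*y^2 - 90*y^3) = -3*u^5 + 18*u^4*y + 126*u^3*y^2 - 948*u^2*y^3 + 837*u*y^4 + 1890*y^5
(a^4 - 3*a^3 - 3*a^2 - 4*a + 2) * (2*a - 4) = 2*a^5 - 10*a^4 + 6*a^3 + 4*a^2 + 20*a - 8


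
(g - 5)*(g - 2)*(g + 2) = g^3 - 5*g^2 - 4*g + 20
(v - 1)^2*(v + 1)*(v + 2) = v^4 + v^3 - 3*v^2 - v + 2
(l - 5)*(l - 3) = l^2 - 8*l + 15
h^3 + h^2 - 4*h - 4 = (h - 2)*(h + 1)*(h + 2)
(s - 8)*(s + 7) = s^2 - s - 56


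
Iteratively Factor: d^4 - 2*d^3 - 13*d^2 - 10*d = (d + 2)*(d^3 - 4*d^2 - 5*d) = (d + 1)*(d + 2)*(d^2 - 5*d) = d*(d + 1)*(d + 2)*(d - 5)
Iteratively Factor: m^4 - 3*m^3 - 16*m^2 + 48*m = (m - 4)*(m^3 + m^2 - 12*m) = m*(m - 4)*(m^2 + m - 12) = m*(m - 4)*(m + 4)*(m - 3)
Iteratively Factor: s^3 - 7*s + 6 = (s + 3)*(s^2 - 3*s + 2) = (s - 1)*(s + 3)*(s - 2)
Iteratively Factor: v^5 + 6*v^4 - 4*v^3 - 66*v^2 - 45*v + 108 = (v - 1)*(v^4 + 7*v^3 + 3*v^2 - 63*v - 108) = (v - 3)*(v - 1)*(v^3 + 10*v^2 + 33*v + 36) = (v - 3)*(v - 1)*(v + 4)*(v^2 + 6*v + 9) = (v - 3)*(v - 1)*(v + 3)*(v + 4)*(v + 3)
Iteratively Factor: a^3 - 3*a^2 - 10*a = (a)*(a^2 - 3*a - 10) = a*(a + 2)*(a - 5)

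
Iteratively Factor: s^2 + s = (s)*(s + 1)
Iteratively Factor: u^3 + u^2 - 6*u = (u)*(u^2 + u - 6) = u*(u + 3)*(u - 2)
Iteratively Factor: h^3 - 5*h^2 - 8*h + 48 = (h - 4)*(h^2 - h - 12) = (h - 4)^2*(h + 3)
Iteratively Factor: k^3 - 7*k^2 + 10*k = (k - 5)*(k^2 - 2*k) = (k - 5)*(k - 2)*(k)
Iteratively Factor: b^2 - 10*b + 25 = (b - 5)*(b - 5)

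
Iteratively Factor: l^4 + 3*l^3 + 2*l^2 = (l + 2)*(l^3 + l^2) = (l + 1)*(l + 2)*(l^2) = l*(l + 1)*(l + 2)*(l)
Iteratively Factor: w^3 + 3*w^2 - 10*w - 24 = (w + 2)*(w^2 + w - 12) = (w + 2)*(w + 4)*(w - 3)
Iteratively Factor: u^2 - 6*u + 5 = (u - 5)*(u - 1)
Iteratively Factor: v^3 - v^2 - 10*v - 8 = (v + 1)*(v^2 - 2*v - 8) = (v + 1)*(v + 2)*(v - 4)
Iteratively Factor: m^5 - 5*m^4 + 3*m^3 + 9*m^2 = (m + 1)*(m^4 - 6*m^3 + 9*m^2) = (m - 3)*(m + 1)*(m^3 - 3*m^2) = m*(m - 3)*(m + 1)*(m^2 - 3*m) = m^2*(m - 3)*(m + 1)*(m - 3)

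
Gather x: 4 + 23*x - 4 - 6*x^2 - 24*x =-6*x^2 - x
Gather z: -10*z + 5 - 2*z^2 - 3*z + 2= -2*z^2 - 13*z + 7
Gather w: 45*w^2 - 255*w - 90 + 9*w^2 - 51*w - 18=54*w^2 - 306*w - 108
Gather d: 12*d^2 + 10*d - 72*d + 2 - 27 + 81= 12*d^2 - 62*d + 56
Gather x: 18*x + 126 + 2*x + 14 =20*x + 140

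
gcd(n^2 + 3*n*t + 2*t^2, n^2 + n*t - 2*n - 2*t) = n + t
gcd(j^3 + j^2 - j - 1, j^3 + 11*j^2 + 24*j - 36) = j - 1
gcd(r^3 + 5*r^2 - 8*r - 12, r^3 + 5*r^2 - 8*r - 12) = r^3 + 5*r^2 - 8*r - 12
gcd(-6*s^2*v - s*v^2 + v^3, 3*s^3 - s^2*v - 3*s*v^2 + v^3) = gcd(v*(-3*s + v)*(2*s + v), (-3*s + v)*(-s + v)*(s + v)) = 3*s - v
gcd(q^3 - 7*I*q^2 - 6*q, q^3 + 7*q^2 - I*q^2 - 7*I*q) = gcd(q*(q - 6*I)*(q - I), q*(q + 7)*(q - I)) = q^2 - I*q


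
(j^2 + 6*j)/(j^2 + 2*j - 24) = j/(j - 4)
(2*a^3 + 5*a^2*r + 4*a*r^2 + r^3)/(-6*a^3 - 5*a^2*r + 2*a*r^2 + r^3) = (2*a^2 + 3*a*r + r^2)/(-6*a^2 + a*r + r^2)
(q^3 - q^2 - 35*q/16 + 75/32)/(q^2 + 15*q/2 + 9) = (16*q^2 - 40*q + 25)/(16*(q + 6))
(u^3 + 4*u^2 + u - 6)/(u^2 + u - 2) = u + 3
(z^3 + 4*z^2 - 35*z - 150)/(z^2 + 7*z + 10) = (z^2 - z - 30)/(z + 2)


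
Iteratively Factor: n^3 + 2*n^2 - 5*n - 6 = (n - 2)*(n^2 + 4*n + 3) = (n - 2)*(n + 3)*(n + 1)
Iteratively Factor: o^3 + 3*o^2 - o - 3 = (o - 1)*(o^2 + 4*o + 3) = (o - 1)*(o + 3)*(o + 1)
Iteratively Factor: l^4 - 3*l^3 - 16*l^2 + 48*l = (l + 4)*(l^3 - 7*l^2 + 12*l) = l*(l + 4)*(l^2 - 7*l + 12) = l*(l - 3)*(l + 4)*(l - 4)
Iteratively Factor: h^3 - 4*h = (h)*(h^2 - 4) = h*(h - 2)*(h + 2)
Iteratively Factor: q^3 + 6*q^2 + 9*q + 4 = (q + 1)*(q^2 + 5*q + 4) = (q + 1)*(q + 4)*(q + 1)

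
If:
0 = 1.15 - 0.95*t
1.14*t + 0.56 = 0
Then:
No Solution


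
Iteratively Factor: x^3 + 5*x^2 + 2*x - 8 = (x + 4)*(x^2 + x - 2) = (x + 2)*(x + 4)*(x - 1)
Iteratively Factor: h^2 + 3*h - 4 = (h + 4)*(h - 1)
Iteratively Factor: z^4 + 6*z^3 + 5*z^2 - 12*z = (z)*(z^3 + 6*z^2 + 5*z - 12) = z*(z - 1)*(z^2 + 7*z + 12) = z*(z - 1)*(z + 3)*(z + 4)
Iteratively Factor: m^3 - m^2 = (m)*(m^2 - m) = m^2*(m - 1)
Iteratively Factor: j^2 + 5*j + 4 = (j + 1)*(j + 4)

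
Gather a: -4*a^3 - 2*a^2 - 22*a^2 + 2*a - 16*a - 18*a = -4*a^3 - 24*a^2 - 32*a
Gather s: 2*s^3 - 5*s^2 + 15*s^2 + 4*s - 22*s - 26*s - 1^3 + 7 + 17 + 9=2*s^3 + 10*s^2 - 44*s + 32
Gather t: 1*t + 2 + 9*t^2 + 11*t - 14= 9*t^2 + 12*t - 12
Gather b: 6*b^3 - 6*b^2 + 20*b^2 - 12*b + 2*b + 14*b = 6*b^3 + 14*b^2 + 4*b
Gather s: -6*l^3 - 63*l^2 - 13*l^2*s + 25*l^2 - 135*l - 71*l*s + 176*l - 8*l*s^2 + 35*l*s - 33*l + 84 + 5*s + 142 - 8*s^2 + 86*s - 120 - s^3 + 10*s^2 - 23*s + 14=-6*l^3 - 38*l^2 + 8*l - s^3 + s^2*(2 - 8*l) + s*(-13*l^2 - 36*l + 68) + 120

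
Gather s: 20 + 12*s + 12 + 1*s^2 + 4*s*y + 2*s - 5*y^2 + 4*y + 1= s^2 + s*(4*y + 14) - 5*y^2 + 4*y + 33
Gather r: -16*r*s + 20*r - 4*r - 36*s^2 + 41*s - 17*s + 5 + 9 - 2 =r*(16 - 16*s) - 36*s^2 + 24*s + 12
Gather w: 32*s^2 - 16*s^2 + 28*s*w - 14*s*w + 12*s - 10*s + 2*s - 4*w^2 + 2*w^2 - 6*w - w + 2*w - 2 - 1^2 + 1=16*s^2 + 4*s - 2*w^2 + w*(14*s - 5) - 2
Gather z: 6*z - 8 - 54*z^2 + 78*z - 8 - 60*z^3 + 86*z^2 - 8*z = -60*z^3 + 32*z^2 + 76*z - 16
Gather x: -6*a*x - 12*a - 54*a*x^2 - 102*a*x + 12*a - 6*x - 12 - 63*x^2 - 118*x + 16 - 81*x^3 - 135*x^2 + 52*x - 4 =-81*x^3 + x^2*(-54*a - 198) + x*(-108*a - 72)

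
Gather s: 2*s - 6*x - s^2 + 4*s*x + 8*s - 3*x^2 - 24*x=-s^2 + s*(4*x + 10) - 3*x^2 - 30*x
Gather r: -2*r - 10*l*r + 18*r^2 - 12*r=18*r^2 + r*(-10*l - 14)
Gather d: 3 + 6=9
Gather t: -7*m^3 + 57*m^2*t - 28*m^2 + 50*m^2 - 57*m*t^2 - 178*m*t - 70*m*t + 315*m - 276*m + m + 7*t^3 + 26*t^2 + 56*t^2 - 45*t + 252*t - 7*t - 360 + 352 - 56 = -7*m^3 + 22*m^2 + 40*m + 7*t^3 + t^2*(82 - 57*m) + t*(57*m^2 - 248*m + 200) - 64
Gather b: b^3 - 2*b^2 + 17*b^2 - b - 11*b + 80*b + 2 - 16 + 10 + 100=b^3 + 15*b^2 + 68*b + 96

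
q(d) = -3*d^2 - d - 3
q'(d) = -6*d - 1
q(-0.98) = -4.90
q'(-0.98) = 4.88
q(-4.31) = -54.42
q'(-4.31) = 24.86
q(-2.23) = -15.69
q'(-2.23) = 12.38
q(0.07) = -3.08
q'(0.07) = -1.42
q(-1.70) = -9.97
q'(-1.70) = 9.20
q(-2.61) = -20.83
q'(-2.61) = 14.66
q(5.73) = -107.23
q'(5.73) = -35.38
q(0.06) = -3.07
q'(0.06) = -1.36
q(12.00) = -447.00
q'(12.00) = -73.00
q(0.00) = -3.00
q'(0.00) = -1.00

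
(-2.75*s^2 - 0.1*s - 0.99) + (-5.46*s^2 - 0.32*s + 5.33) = -8.21*s^2 - 0.42*s + 4.34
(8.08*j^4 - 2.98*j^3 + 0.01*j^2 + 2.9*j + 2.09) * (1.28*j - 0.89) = 10.3424*j^5 - 11.0056*j^4 + 2.665*j^3 + 3.7031*j^2 + 0.0941999999999998*j - 1.8601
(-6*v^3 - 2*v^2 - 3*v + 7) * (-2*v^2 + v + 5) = 12*v^5 - 2*v^4 - 26*v^3 - 27*v^2 - 8*v + 35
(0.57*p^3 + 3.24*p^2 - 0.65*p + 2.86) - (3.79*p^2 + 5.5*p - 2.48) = 0.57*p^3 - 0.55*p^2 - 6.15*p + 5.34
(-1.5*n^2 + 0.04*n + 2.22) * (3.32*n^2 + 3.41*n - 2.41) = -4.98*n^4 - 4.9822*n^3 + 11.1218*n^2 + 7.4738*n - 5.3502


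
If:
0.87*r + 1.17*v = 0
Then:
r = -1.3448275862069*v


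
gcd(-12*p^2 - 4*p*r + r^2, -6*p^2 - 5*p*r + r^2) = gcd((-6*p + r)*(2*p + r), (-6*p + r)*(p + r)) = 6*p - r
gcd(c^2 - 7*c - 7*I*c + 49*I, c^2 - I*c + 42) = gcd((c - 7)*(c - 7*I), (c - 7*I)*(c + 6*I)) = c - 7*I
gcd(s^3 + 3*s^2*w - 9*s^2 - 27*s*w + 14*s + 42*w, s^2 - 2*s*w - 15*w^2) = s + 3*w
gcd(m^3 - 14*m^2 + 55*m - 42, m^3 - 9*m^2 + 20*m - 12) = m^2 - 7*m + 6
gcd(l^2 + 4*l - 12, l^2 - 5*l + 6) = l - 2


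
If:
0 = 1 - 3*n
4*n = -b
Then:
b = -4/3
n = 1/3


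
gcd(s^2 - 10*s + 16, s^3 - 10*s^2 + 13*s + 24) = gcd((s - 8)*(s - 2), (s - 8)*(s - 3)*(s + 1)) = s - 8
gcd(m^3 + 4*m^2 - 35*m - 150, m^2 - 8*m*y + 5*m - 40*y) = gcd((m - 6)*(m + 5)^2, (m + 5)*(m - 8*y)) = m + 5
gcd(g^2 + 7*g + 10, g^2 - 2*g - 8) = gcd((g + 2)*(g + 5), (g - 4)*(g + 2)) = g + 2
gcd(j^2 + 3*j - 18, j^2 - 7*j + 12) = j - 3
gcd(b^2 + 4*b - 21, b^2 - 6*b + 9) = b - 3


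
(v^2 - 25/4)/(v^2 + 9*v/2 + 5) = (v - 5/2)/(v + 2)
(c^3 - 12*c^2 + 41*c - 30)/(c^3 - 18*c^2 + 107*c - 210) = (c - 1)/(c - 7)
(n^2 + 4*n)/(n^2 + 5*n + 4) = n/(n + 1)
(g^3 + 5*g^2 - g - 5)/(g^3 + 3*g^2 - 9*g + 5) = (g + 1)/(g - 1)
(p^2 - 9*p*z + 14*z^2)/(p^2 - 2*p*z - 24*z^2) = (-p^2 + 9*p*z - 14*z^2)/(-p^2 + 2*p*z + 24*z^2)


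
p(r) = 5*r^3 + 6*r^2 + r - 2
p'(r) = 15*r^2 + 12*r + 1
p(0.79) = 5.00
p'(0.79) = 19.84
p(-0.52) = -1.60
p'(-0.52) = -1.18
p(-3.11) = -97.48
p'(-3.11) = 108.76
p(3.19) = 224.56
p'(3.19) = 191.92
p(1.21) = 16.85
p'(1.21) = 37.48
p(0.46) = 0.22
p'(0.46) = 9.69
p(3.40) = 267.28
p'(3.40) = 215.20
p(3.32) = 250.43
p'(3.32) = 206.18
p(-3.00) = -86.00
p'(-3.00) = 100.00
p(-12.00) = -7790.00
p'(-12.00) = 2017.00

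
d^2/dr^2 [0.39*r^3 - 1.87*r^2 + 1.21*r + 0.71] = 2.34*r - 3.74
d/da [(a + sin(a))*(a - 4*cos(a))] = (a + sin(a))*(4*sin(a) + 1) + (a - 4*cos(a))*(cos(a) + 1)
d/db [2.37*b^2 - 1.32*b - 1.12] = 4.74*b - 1.32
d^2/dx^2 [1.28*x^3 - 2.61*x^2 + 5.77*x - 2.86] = 7.68*x - 5.22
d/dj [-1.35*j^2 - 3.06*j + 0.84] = -2.7*j - 3.06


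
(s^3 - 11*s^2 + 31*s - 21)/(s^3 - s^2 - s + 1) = (s^2 - 10*s + 21)/(s^2 - 1)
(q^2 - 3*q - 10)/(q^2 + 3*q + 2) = (q - 5)/(q + 1)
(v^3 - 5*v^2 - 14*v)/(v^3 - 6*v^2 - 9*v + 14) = v/(v - 1)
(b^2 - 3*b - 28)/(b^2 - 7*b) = (b + 4)/b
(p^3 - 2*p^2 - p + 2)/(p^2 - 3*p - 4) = (p^2 - 3*p + 2)/(p - 4)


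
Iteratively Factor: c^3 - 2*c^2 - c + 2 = (c + 1)*(c^2 - 3*c + 2) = (c - 2)*(c + 1)*(c - 1)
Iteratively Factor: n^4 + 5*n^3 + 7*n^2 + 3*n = (n + 1)*(n^3 + 4*n^2 + 3*n) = n*(n + 1)*(n^2 + 4*n + 3) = n*(n + 1)*(n + 3)*(n + 1)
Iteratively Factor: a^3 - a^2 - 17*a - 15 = (a - 5)*(a^2 + 4*a + 3) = (a - 5)*(a + 3)*(a + 1)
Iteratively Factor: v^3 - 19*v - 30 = (v - 5)*(v^2 + 5*v + 6) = (v - 5)*(v + 3)*(v + 2)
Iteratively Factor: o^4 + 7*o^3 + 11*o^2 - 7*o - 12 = (o + 3)*(o^3 + 4*o^2 - o - 4) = (o + 3)*(o + 4)*(o^2 - 1) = (o - 1)*(o + 3)*(o + 4)*(o + 1)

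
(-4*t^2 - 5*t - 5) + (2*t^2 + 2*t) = -2*t^2 - 3*t - 5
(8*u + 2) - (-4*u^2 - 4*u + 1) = 4*u^2 + 12*u + 1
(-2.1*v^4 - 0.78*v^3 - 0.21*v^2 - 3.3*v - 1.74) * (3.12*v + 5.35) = -6.552*v^5 - 13.6686*v^4 - 4.8282*v^3 - 11.4195*v^2 - 23.0838*v - 9.309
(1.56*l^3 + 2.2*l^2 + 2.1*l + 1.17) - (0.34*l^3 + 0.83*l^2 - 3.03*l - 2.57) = 1.22*l^3 + 1.37*l^2 + 5.13*l + 3.74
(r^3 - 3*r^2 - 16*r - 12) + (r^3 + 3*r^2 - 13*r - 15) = 2*r^3 - 29*r - 27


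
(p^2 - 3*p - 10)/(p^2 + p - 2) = (p - 5)/(p - 1)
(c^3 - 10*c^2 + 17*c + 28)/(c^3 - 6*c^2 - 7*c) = (c - 4)/c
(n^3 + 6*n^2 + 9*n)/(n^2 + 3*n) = n + 3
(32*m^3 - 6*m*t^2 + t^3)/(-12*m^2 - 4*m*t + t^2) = (16*m^2 - 8*m*t + t^2)/(-6*m + t)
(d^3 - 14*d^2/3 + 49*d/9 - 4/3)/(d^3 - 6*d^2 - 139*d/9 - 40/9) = (-9*d^3 + 42*d^2 - 49*d + 12)/(-9*d^3 + 54*d^2 + 139*d + 40)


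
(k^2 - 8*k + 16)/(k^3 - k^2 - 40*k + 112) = 1/(k + 7)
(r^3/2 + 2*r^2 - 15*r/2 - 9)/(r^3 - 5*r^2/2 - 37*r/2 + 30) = (r^3 + 4*r^2 - 15*r - 18)/(2*r^3 - 5*r^2 - 37*r + 60)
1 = 1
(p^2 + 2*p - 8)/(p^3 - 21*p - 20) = (p - 2)/(p^2 - 4*p - 5)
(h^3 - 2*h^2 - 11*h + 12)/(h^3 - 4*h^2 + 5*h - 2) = (h^2 - h - 12)/(h^2 - 3*h + 2)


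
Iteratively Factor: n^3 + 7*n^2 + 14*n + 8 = (n + 1)*(n^2 + 6*n + 8) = (n + 1)*(n + 2)*(n + 4)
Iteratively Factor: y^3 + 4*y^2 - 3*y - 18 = (y - 2)*(y^2 + 6*y + 9) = (y - 2)*(y + 3)*(y + 3)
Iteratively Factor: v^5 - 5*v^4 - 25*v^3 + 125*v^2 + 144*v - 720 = (v - 3)*(v^4 - 2*v^3 - 31*v^2 + 32*v + 240) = (v - 5)*(v - 3)*(v^3 + 3*v^2 - 16*v - 48) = (v - 5)*(v - 3)*(v + 4)*(v^2 - v - 12) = (v - 5)*(v - 4)*(v - 3)*(v + 4)*(v + 3)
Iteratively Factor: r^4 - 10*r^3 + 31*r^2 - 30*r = (r - 3)*(r^3 - 7*r^2 + 10*r) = r*(r - 3)*(r^2 - 7*r + 10) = r*(r - 3)*(r - 2)*(r - 5)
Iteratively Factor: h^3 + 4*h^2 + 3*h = (h)*(h^2 + 4*h + 3) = h*(h + 1)*(h + 3)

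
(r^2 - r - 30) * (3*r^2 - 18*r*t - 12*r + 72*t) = 3*r^4 - 18*r^3*t - 15*r^3 + 90*r^2*t - 78*r^2 + 468*r*t + 360*r - 2160*t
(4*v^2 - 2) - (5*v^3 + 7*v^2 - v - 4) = -5*v^3 - 3*v^2 + v + 2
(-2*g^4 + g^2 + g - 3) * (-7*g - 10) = 14*g^5 + 20*g^4 - 7*g^3 - 17*g^2 + 11*g + 30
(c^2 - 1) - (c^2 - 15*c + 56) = 15*c - 57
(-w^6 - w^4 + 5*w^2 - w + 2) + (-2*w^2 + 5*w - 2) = -w^6 - w^4 + 3*w^2 + 4*w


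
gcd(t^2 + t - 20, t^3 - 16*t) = t - 4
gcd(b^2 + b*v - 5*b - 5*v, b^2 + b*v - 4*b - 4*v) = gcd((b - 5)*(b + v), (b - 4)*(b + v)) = b + v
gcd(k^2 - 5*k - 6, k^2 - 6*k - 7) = k + 1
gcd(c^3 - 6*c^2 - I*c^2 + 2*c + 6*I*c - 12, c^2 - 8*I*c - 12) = c - 2*I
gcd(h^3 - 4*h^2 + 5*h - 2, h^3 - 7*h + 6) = h^2 - 3*h + 2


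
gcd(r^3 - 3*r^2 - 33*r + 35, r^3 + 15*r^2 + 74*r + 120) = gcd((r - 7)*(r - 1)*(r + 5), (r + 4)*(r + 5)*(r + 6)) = r + 5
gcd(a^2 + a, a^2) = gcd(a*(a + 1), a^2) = a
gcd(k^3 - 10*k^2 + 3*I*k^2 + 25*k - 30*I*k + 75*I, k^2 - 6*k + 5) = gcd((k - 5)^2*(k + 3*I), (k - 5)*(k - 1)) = k - 5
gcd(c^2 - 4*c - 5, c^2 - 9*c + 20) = c - 5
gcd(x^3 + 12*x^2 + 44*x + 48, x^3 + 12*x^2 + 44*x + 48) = x^3 + 12*x^2 + 44*x + 48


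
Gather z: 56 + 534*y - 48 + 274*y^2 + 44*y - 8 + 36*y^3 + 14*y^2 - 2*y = 36*y^3 + 288*y^2 + 576*y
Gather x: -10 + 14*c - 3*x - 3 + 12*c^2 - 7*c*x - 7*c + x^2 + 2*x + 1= 12*c^2 + 7*c + x^2 + x*(-7*c - 1) - 12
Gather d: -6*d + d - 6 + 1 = -5*d - 5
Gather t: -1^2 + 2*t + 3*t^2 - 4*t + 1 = 3*t^2 - 2*t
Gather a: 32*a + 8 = 32*a + 8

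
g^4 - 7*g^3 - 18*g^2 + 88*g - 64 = (g - 8)*(g - 2)*(g - 1)*(g + 4)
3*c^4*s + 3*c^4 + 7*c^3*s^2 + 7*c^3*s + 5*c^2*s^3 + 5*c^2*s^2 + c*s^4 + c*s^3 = (c + s)^2*(3*c + s)*(c*s + c)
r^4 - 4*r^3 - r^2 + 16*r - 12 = (r - 3)*(r - 2)*(r - 1)*(r + 2)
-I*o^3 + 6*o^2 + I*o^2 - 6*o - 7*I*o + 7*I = (o - I)*(o + 7*I)*(-I*o + I)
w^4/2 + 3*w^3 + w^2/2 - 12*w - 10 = (w/2 + 1)*(w - 2)*(w + 1)*(w + 5)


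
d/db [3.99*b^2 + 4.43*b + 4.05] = 7.98*b + 4.43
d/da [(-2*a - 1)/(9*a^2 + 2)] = 2*(9*a^2 + 9*a - 2)/(81*a^4 + 36*a^2 + 4)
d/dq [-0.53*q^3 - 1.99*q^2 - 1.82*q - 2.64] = -1.59*q^2 - 3.98*q - 1.82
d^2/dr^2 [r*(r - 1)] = 2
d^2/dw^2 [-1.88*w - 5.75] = 0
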